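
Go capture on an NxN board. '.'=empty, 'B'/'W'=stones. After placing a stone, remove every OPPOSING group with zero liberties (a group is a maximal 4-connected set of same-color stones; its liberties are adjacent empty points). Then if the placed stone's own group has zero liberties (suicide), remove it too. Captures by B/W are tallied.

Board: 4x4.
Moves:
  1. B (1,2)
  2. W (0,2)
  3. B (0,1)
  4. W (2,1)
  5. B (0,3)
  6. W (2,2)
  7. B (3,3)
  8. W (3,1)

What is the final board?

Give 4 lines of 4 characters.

Move 1: B@(1,2) -> caps B=0 W=0
Move 2: W@(0,2) -> caps B=0 W=0
Move 3: B@(0,1) -> caps B=0 W=0
Move 4: W@(2,1) -> caps B=0 W=0
Move 5: B@(0,3) -> caps B=1 W=0
Move 6: W@(2,2) -> caps B=1 W=0
Move 7: B@(3,3) -> caps B=1 W=0
Move 8: W@(3,1) -> caps B=1 W=0

Answer: .B.B
..B.
.WW.
.W.B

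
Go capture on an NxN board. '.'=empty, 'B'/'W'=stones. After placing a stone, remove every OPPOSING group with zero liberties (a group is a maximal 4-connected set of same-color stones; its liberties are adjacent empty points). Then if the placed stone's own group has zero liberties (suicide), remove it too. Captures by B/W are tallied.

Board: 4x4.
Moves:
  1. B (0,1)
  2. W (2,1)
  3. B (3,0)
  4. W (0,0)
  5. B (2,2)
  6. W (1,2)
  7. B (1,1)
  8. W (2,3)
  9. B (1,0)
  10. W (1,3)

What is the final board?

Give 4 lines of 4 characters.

Move 1: B@(0,1) -> caps B=0 W=0
Move 2: W@(2,1) -> caps B=0 W=0
Move 3: B@(3,0) -> caps B=0 W=0
Move 4: W@(0,0) -> caps B=0 W=0
Move 5: B@(2,2) -> caps B=0 W=0
Move 6: W@(1,2) -> caps B=0 W=0
Move 7: B@(1,1) -> caps B=0 W=0
Move 8: W@(2,3) -> caps B=0 W=0
Move 9: B@(1,0) -> caps B=1 W=0
Move 10: W@(1,3) -> caps B=1 W=0

Answer: .B..
BBWW
.WBW
B...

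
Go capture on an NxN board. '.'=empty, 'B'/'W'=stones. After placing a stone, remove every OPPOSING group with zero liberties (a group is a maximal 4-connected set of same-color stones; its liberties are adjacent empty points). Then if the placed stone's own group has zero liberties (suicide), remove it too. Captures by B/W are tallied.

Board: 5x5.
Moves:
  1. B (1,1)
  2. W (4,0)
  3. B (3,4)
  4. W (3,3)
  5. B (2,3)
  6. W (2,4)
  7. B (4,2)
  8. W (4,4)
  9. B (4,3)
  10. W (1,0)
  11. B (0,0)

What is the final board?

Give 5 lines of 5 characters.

Move 1: B@(1,1) -> caps B=0 W=0
Move 2: W@(4,0) -> caps B=0 W=0
Move 3: B@(3,4) -> caps B=0 W=0
Move 4: W@(3,3) -> caps B=0 W=0
Move 5: B@(2,3) -> caps B=0 W=0
Move 6: W@(2,4) -> caps B=0 W=0
Move 7: B@(4,2) -> caps B=0 W=0
Move 8: W@(4,4) -> caps B=0 W=1
Move 9: B@(4,3) -> caps B=0 W=1
Move 10: W@(1,0) -> caps B=0 W=1
Move 11: B@(0,0) -> caps B=0 W=1

Answer: B....
WB...
...BW
...W.
W.BBW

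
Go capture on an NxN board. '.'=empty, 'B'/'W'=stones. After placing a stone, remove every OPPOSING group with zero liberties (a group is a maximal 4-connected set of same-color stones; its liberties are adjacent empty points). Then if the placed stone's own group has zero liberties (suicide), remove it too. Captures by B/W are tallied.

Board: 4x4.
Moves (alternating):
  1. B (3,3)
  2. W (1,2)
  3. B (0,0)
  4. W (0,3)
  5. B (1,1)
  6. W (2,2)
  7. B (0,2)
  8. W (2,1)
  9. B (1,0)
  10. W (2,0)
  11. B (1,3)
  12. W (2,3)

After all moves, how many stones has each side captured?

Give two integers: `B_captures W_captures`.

Answer: 1 0

Derivation:
Move 1: B@(3,3) -> caps B=0 W=0
Move 2: W@(1,2) -> caps B=0 W=0
Move 3: B@(0,0) -> caps B=0 W=0
Move 4: W@(0,3) -> caps B=0 W=0
Move 5: B@(1,1) -> caps B=0 W=0
Move 6: W@(2,2) -> caps B=0 W=0
Move 7: B@(0,2) -> caps B=0 W=0
Move 8: W@(2,1) -> caps B=0 W=0
Move 9: B@(1,0) -> caps B=0 W=0
Move 10: W@(2,0) -> caps B=0 W=0
Move 11: B@(1,3) -> caps B=1 W=0
Move 12: W@(2,3) -> caps B=1 W=0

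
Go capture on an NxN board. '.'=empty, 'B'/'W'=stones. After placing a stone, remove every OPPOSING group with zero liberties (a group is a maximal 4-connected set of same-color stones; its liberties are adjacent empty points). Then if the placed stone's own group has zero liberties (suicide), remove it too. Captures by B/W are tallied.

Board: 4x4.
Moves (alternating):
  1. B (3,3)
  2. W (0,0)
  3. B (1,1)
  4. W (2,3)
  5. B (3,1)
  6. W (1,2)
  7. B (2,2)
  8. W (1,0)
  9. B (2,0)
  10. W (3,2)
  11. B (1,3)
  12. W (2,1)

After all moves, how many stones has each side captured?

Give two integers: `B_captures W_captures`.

Move 1: B@(3,3) -> caps B=0 W=0
Move 2: W@(0,0) -> caps B=0 W=0
Move 3: B@(1,1) -> caps B=0 W=0
Move 4: W@(2,3) -> caps B=0 W=0
Move 5: B@(3,1) -> caps B=0 W=0
Move 6: W@(1,2) -> caps B=0 W=0
Move 7: B@(2,2) -> caps B=0 W=0
Move 8: W@(1,0) -> caps B=0 W=0
Move 9: B@(2,0) -> caps B=0 W=0
Move 10: W@(3,2) -> caps B=0 W=1
Move 11: B@(1,3) -> caps B=0 W=1
Move 12: W@(2,1) -> caps B=0 W=2

Answer: 0 2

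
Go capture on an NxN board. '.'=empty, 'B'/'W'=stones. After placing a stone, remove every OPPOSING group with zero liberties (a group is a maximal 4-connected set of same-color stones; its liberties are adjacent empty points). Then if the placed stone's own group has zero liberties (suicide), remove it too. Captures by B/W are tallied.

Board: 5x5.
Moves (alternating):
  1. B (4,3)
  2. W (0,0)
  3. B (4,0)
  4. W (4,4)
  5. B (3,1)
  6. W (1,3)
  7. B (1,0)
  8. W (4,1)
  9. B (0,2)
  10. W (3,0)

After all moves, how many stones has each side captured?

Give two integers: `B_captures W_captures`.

Answer: 0 1

Derivation:
Move 1: B@(4,3) -> caps B=0 W=0
Move 2: W@(0,0) -> caps B=0 W=0
Move 3: B@(4,0) -> caps B=0 W=0
Move 4: W@(4,4) -> caps B=0 W=0
Move 5: B@(3,1) -> caps B=0 W=0
Move 6: W@(1,3) -> caps B=0 W=0
Move 7: B@(1,0) -> caps B=0 W=0
Move 8: W@(4,1) -> caps B=0 W=0
Move 9: B@(0,2) -> caps B=0 W=0
Move 10: W@(3,0) -> caps B=0 W=1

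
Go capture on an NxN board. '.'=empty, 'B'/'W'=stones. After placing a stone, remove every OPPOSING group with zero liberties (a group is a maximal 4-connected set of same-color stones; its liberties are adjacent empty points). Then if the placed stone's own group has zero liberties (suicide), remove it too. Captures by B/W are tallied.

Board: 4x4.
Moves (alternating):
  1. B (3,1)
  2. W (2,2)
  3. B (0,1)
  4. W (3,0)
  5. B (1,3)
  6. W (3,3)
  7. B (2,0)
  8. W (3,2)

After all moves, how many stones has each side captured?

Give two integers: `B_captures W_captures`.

Move 1: B@(3,1) -> caps B=0 W=0
Move 2: W@(2,2) -> caps B=0 W=0
Move 3: B@(0,1) -> caps B=0 W=0
Move 4: W@(3,0) -> caps B=0 W=0
Move 5: B@(1,3) -> caps B=0 W=0
Move 6: W@(3,3) -> caps B=0 W=0
Move 7: B@(2,0) -> caps B=1 W=0
Move 8: W@(3,2) -> caps B=1 W=0

Answer: 1 0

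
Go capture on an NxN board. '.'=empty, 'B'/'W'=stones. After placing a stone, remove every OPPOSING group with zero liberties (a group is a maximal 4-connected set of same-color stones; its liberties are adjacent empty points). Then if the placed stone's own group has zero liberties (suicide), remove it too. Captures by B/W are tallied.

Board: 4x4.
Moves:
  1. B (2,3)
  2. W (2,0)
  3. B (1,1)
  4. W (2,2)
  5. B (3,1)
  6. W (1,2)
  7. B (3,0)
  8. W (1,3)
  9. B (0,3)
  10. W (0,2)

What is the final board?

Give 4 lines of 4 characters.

Answer: ..W.
.BWW
W.WB
BB..

Derivation:
Move 1: B@(2,3) -> caps B=0 W=0
Move 2: W@(2,0) -> caps B=0 W=0
Move 3: B@(1,1) -> caps B=0 W=0
Move 4: W@(2,2) -> caps B=0 W=0
Move 5: B@(3,1) -> caps B=0 W=0
Move 6: W@(1,2) -> caps B=0 W=0
Move 7: B@(3,0) -> caps B=0 W=0
Move 8: W@(1,3) -> caps B=0 W=0
Move 9: B@(0,3) -> caps B=0 W=0
Move 10: W@(0,2) -> caps B=0 W=1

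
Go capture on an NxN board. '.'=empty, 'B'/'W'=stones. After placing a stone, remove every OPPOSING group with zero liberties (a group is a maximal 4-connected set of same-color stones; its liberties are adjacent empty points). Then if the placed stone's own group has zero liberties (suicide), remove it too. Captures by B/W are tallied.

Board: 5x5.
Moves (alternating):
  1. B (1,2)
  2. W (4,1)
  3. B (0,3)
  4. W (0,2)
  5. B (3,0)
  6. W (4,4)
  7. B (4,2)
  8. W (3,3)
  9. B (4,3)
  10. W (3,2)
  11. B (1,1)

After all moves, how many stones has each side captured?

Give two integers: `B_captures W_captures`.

Answer: 0 2

Derivation:
Move 1: B@(1,2) -> caps B=0 W=0
Move 2: W@(4,1) -> caps B=0 W=0
Move 3: B@(0,3) -> caps B=0 W=0
Move 4: W@(0,2) -> caps B=0 W=0
Move 5: B@(3,0) -> caps B=0 W=0
Move 6: W@(4,4) -> caps B=0 W=0
Move 7: B@(4,2) -> caps B=0 W=0
Move 8: W@(3,3) -> caps B=0 W=0
Move 9: B@(4,3) -> caps B=0 W=0
Move 10: W@(3,2) -> caps B=0 W=2
Move 11: B@(1,1) -> caps B=0 W=2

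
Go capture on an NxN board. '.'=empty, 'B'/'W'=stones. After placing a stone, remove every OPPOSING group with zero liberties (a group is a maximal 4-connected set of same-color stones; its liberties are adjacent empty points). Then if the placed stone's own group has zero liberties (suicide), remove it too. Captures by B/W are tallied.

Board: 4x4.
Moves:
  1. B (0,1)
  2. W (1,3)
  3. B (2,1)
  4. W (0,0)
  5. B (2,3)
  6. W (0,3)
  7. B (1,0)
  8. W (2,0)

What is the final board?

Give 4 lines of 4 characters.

Answer: .B.W
B..W
WB.B
....

Derivation:
Move 1: B@(0,1) -> caps B=0 W=0
Move 2: W@(1,3) -> caps B=0 W=0
Move 3: B@(2,1) -> caps B=0 W=0
Move 4: W@(0,0) -> caps B=0 W=0
Move 5: B@(2,3) -> caps B=0 W=0
Move 6: W@(0,3) -> caps B=0 W=0
Move 7: B@(1,0) -> caps B=1 W=0
Move 8: W@(2,0) -> caps B=1 W=0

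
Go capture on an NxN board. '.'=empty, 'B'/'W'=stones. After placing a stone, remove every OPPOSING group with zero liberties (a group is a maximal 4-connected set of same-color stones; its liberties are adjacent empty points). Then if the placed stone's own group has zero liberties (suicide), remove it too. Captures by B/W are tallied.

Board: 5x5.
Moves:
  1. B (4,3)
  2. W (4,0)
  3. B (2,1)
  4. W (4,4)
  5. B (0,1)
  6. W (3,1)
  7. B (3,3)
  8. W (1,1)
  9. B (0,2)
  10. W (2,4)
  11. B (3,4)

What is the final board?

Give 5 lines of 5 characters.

Answer: .BB..
.W...
.B..W
.W.BB
W..B.

Derivation:
Move 1: B@(4,3) -> caps B=0 W=0
Move 2: W@(4,0) -> caps B=0 W=0
Move 3: B@(2,1) -> caps B=0 W=0
Move 4: W@(4,4) -> caps B=0 W=0
Move 5: B@(0,1) -> caps B=0 W=0
Move 6: W@(3,1) -> caps B=0 W=0
Move 7: B@(3,3) -> caps B=0 W=0
Move 8: W@(1,1) -> caps B=0 W=0
Move 9: B@(0,2) -> caps B=0 W=0
Move 10: W@(2,4) -> caps B=0 W=0
Move 11: B@(3,4) -> caps B=1 W=0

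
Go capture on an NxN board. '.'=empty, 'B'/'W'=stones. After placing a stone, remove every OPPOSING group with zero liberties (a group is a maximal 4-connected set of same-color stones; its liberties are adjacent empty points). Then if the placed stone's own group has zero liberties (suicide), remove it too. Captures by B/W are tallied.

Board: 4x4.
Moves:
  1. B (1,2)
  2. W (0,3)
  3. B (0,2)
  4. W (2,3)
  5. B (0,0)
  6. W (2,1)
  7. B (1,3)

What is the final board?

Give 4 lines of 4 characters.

Answer: B.B.
..BB
.W.W
....

Derivation:
Move 1: B@(1,2) -> caps B=0 W=0
Move 2: W@(0,3) -> caps B=0 W=0
Move 3: B@(0,2) -> caps B=0 W=0
Move 4: W@(2,3) -> caps B=0 W=0
Move 5: B@(0,0) -> caps B=0 W=0
Move 6: W@(2,1) -> caps B=0 W=0
Move 7: B@(1,3) -> caps B=1 W=0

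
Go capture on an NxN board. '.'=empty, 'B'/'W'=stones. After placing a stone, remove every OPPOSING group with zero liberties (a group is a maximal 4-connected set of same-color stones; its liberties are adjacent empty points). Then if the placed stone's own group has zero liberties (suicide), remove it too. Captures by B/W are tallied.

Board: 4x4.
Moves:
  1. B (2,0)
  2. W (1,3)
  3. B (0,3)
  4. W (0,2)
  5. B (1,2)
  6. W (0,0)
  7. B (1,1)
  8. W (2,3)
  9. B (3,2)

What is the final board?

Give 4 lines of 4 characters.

Answer: W.W.
.BBW
B..W
..B.

Derivation:
Move 1: B@(2,0) -> caps B=0 W=0
Move 2: W@(1,3) -> caps B=0 W=0
Move 3: B@(0,3) -> caps B=0 W=0
Move 4: W@(0,2) -> caps B=0 W=1
Move 5: B@(1,2) -> caps B=0 W=1
Move 6: W@(0,0) -> caps B=0 W=1
Move 7: B@(1,1) -> caps B=0 W=1
Move 8: W@(2,3) -> caps B=0 W=1
Move 9: B@(3,2) -> caps B=0 W=1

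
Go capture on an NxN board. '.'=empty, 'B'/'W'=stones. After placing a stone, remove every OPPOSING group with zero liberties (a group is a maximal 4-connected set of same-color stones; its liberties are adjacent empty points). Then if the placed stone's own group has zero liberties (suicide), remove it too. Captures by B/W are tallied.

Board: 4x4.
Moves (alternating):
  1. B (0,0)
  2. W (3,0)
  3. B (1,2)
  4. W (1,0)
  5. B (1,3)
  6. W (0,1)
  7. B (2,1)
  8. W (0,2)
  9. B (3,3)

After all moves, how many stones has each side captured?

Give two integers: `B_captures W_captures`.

Move 1: B@(0,0) -> caps B=0 W=0
Move 2: W@(3,0) -> caps B=0 W=0
Move 3: B@(1,2) -> caps B=0 W=0
Move 4: W@(1,0) -> caps B=0 W=0
Move 5: B@(1,3) -> caps B=0 W=0
Move 6: W@(0,1) -> caps B=0 W=1
Move 7: B@(2,1) -> caps B=0 W=1
Move 8: W@(0,2) -> caps B=0 W=1
Move 9: B@(3,3) -> caps B=0 W=1

Answer: 0 1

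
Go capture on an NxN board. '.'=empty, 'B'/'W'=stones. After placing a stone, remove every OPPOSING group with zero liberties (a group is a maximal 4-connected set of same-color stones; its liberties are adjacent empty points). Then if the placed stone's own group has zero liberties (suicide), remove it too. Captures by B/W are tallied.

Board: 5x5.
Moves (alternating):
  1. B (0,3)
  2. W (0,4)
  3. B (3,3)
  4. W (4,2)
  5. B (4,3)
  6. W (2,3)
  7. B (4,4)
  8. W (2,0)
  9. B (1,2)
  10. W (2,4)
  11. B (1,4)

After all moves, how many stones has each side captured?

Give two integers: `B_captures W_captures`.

Move 1: B@(0,3) -> caps B=0 W=0
Move 2: W@(0,4) -> caps B=0 W=0
Move 3: B@(3,3) -> caps B=0 W=0
Move 4: W@(4,2) -> caps B=0 W=0
Move 5: B@(4,3) -> caps B=0 W=0
Move 6: W@(2,3) -> caps B=0 W=0
Move 7: B@(4,4) -> caps B=0 W=0
Move 8: W@(2,0) -> caps B=0 W=0
Move 9: B@(1,2) -> caps B=0 W=0
Move 10: W@(2,4) -> caps B=0 W=0
Move 11: B@(1,4) -> caps B=1 W=0

Answer: 1 0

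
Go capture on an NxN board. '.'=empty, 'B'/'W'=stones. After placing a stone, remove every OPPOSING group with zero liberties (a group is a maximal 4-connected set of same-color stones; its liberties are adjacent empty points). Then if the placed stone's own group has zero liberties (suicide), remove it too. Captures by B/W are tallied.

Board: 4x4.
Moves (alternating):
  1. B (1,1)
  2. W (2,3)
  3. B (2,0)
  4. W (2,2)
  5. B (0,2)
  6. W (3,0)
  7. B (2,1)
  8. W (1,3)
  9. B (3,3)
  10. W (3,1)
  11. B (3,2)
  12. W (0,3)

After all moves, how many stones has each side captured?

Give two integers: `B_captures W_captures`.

Move 1: B@(1,1) -> caps B=0 W=0
Move 2: W@(2,3) -> caps B=0 W=0
Move 3: B@(2,0) -> caps B=0 W=0
Move 4: W@(2,2) -> caps B=0 W=0
Move 5: B@(0,2) -> caps B=0 W=0
Move 6: W@(3,0) -> caps B=0 W=0
Move 7: B@(2,1) -> caps B=0 W=0
Move 8: W@(1,3) -> caps B=0 W=0
Move 9: B@(3,3) -> caps B=0 W=0
Move 10: W@(3,1) -> caps B=0 W=0
Move 11: B@(3,2) -> caps B=2 W=0
Move 12: W@(0,3) -> caps B=2 W=0

Answer: 2 0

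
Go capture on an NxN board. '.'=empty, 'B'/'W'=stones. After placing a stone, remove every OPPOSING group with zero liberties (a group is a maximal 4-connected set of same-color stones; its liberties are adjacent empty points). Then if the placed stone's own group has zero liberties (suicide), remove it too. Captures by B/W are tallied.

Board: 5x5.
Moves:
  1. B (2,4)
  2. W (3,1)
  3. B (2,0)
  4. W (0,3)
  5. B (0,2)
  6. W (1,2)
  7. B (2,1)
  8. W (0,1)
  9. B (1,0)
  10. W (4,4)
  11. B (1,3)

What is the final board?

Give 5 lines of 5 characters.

Move 1: B@(2,4) -> caps B=0 W=0
Move 2: W@(3,1) -> caps B=0 W=0
Move 3: B@(2,0) -> caps B=0 W=0
Move 4: W@(0,3) -> caps B=0 W=0
Move 5: B@(0,2) -> caps B=0 W=0
Move 6: W@(1,2) -> caps B=0 W=0
Move 7: B@(2,1) -> caps B=0 W=0
Move 8: W@(0,1) -> caps B=0 W=1
Move 9: B@(1,0) -> caps B=0 W=1
Move 10: W@(4,4) -> caps B=0 W=1
Move 11: B@(1,3) -> caps B=0 W=1

Answer: .W.W.
B.WB.
BB..B
.W...
....W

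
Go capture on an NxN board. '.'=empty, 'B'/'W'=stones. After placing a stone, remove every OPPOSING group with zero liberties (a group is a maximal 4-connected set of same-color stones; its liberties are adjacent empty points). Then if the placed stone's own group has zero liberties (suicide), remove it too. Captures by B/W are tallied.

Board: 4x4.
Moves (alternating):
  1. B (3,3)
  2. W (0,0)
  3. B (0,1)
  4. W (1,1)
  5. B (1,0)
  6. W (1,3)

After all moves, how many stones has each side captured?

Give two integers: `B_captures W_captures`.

Answer: 1 0

Derivation:
Move 1: B@(3,3) -> caps B=0 W=0
Move 2: W@(0,0) -> caps B=0 W=0
Move 3: B@(0,1) -> caps B=0 W=0
Move 4: W@(1,1) -> caps B=0 W=0
Move 5: B@(1,0) -> caps B=1 W=0
Move 6: W@(1,3) -> caps B=1 W=0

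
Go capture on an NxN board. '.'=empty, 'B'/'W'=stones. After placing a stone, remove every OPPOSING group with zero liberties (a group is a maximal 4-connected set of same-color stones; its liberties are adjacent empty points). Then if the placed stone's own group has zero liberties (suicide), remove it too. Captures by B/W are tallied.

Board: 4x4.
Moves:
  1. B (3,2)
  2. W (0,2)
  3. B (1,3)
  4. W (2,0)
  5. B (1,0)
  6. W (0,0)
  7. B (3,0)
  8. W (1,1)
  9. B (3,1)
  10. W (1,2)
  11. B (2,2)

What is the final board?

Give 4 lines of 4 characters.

Answer: W.W.
.WWB
W.B.
BBB.

Derivation:
Move 1: B@(3,2) -> caps B=0 W=0
Move 2: W@(0,2) -> caps B=0 W=0
Move 3: B@(1,3) -> caps B=0 W=0
Move 4: W@(2,0) -> caps B=0 W=0
Move 5: B@(1,0) -> caps B=0 W=0
Move 6: W@(0,0) -> caps B=0 W=0
Move 7: B@(3,0) -> caps B=0 W=0
Move 8: W@(1,1) -> caps B=0 W=1
Move 9: B@(3,1) -> caps B=0 W=1
Move 10: W@(1,2) -> caps B=0 W=1
Move 11: B@(2,2) -> caps B=0 W=1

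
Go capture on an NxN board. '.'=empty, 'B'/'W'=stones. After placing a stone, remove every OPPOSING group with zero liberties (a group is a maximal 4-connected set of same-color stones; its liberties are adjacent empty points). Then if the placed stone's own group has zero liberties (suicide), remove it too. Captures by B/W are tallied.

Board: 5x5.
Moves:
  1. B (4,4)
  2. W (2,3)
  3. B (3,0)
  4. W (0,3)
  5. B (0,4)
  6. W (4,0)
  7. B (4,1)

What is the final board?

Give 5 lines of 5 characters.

Move 1: B@(4,4) -> caps B=0 W=0
Move 2: W@(2,3) -> caps B=0 W=0
Move 3: B@(3,0) -> caps B=0 W=0
Move 4: W@(0,3) -> caps B=0 W=0
Move 5: B@(0,4) -> caps B=0 W=0
Move 6: W@(4,0) -> caps B=0 W=0
Move 7: B@(4,1) -> caps B=1 W=0

Answer: ...WB
.....
...W.
B....
.B..B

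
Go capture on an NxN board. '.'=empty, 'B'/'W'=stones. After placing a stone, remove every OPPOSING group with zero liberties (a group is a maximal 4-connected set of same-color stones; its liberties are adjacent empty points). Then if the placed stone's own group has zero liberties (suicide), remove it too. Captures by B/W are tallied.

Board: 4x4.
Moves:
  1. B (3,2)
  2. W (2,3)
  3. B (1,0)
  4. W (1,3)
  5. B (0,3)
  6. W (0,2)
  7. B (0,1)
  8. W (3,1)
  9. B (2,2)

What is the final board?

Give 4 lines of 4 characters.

Answer: .BW.
B..W
..BW
.WB.

Derivation:
Move 1: B@(3,2) -> caps B=0 W=0
Move 2: W@(2,3) -> caps B=0 W=0
Move 3: B@(1,0) -> caps B=0 W=0
Move 4: W@(1,3) -> caps B=0 W=0
Move 5: B@(0,3) -> caps B=0 W=0
Move 6: W@(0,2) -> caps B=0 W=1
Move 7: B@(0,1) -> caps B=0 W=1
Move 8: W@(3,1) -> caps B=0 W=1
Move 9: B@(2,2) -> caps B=0 W=1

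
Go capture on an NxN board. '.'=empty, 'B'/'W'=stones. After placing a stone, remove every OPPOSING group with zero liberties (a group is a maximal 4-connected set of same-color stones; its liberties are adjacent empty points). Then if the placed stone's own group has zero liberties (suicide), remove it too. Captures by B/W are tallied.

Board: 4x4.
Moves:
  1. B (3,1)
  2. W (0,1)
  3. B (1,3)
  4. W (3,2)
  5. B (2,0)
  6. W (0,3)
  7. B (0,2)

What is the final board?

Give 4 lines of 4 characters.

Answer: .WB.
...B
B...
.BW.

Derivation:
Move 1: B@(3,1) -> caps B=0 W=0
Move 2: W@(0,1) -> caps B=0 W=0
Move 3: B@(1,3) -> caps B=0 W=0
Move 4: W@(3,2) -> caps B=0 W=0
Move 5: B@(2,0) -> caps B=0 W=0
Move 6: W@(0,3) -> caps B=0 W=0
Move 7: B@(0,2) -> caps B=1 W=0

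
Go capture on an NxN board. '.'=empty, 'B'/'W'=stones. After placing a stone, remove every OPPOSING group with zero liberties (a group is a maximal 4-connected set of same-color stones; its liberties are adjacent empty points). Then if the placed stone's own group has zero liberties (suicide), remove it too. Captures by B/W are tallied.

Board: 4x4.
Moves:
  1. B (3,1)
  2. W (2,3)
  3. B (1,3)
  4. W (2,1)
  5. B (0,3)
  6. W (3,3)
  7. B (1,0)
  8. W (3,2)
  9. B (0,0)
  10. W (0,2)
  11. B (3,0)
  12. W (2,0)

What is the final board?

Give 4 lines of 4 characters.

Move 1: B@(3,1) -> caps B=0 W=0
Move 2: W@(2,3) -> caps B=0 W=0
Move 3: B@(1,3) -> caps B=0 W=0
Move 4: W@(2,1) -> caps B=0 W=0
Move 5: B@(0,3) -> caps B=0 W=0
Move 6: W@(3,3) -> caps B=0 W=0
Move 7: B@(1,0) -> caps B=0 W=0
Move 8: W@(3,2) -> caps B=0 W=0
Move 9: B@(0,0) -> caps B=0 W=0
Move 10: W@(0,2) -> caps B=0 W=0
Move 11: B@(3,0) -> caps B=0 W=0
Move 12: W@(2,0) -> caps B=0 W=2

Answer: B.WB
B..B
WW.W
..WW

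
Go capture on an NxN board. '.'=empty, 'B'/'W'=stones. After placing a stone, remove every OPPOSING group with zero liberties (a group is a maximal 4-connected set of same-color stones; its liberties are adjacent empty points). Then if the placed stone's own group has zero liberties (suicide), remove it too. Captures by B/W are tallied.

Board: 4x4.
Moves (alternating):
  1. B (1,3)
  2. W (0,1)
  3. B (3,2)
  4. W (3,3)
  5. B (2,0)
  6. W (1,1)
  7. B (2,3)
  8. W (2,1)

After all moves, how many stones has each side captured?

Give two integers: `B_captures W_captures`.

Move 1: B@(1,3) -> caps B=0 W=0
Move 2: W@(0,1) -> caps B=0 W=0
Move 3: B@(3,2) -> caps B=0 W=0
Move 4: W@(3,3) -> caps B=0 W=0
Move 5: B@(2,0) -> caps B=0 W=0
Move 6: W@(1,1) -> caps B=0 W=0
Move 7: B@(2,3) -> caps B=1 W=0
Move 8: W@(2,1) -> caps B=1 W=0

Answer: 1 0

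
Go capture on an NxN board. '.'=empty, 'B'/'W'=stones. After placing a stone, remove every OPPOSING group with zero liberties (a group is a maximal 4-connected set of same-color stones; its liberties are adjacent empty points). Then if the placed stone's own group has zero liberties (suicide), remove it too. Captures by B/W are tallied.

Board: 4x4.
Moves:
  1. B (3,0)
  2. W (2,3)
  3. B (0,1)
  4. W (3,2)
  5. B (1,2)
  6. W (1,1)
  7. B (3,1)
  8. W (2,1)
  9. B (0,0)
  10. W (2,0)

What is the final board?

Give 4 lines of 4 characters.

Move 1: B@(3,0) -> caps B=0 W=0
Move 2: W@(2,3) -> caps B=0 W=0
Move 3: B@(0,1) -> caps B=0 W=0
Move 4: W@(3,2) -> caps B=0 W=0
Move 5: B@(1,2) -> caps B=0 W=0
Move 6: W@(1,1) -> caps B=0 W=0
Move 7: B@(3,1) -> caps B=0 W=0
Move 8: W@(2,1) -> caps B=0 W=0
Move 9: B@(0,0) -> caps B=0 W=0
Move 10: W@(2,0) -> caps B=0 W=2

Answer: BB..
.WB.
WW.W
..W.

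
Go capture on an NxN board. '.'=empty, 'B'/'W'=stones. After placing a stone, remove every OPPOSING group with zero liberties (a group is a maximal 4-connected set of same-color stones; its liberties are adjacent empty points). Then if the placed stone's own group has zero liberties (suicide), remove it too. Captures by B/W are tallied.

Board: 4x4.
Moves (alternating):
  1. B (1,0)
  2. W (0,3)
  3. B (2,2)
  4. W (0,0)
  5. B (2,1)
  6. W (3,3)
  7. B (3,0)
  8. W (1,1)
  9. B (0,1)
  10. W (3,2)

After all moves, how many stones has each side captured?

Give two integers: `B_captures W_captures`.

Answer: 1 0

Derivation:
Move 1: B@(1,0) -> caps B=0 W=0
Move 2: W@(0,3) -> caps B=0 W=0
Move 3: B@(2,2) -> caps B=0 W=0
Move 4: W@(0,0) -> caps B=0 W=0
Move 5: B@(2,1) -> caps B=0 W=0
Move 6: W@(3,3) -> caps B=0 W=0
Move 7: B@(3,0) -> caps B=0 W=0
Move 8: W@(1,1) -> caps B=0 W=0
Move 9: B@(0,1) -> caps B=1 W=0
Move 10: W@(3,2) -> caps B=1 W=0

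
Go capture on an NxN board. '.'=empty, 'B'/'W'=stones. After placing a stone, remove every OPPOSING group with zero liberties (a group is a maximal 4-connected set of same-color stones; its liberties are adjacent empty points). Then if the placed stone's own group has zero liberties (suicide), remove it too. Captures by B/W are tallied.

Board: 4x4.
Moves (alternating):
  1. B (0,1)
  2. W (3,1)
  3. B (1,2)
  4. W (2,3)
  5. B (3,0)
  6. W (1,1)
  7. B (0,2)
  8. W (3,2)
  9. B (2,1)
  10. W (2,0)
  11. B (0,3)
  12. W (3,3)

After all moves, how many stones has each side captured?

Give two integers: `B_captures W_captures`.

Answer: 0 1

Derivation:
Move 1: B@(0,1) -> caps B=0 W=0
Move 2: W@(3,1) -> caps B=0 W=0
Move 3: B@(1,2) -> caps B=0 W=0
Move 4: W@(2,3) -> caps B=0 W=0
Move 5: B@(3,0) -> caps B=0 W=0
Move 6: W@(1,1) -> caps B=0 W=0
Move 7: B@(0,2) -> caps B=0 W=0
Move 8: W@(3,2) -> caps B=0 W=0
Move 9: B@(2,1) -> caps B=0 W=0
Move 10: W@(2,0) -> caps B=0 W=1
Move 11: B@(0,3) -> caps B=0 W=1
Move 12: W@(3,3) -> caps B=0 W=1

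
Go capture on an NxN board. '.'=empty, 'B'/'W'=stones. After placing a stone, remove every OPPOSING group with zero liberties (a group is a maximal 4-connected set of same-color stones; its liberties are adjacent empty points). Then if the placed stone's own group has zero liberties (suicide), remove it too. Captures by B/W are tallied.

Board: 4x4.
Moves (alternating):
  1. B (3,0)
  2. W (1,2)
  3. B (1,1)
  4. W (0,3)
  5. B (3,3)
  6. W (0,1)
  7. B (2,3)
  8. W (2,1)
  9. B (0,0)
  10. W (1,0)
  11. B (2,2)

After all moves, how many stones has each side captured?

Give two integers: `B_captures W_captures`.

Answer: 0 2

Derivation:
Move 1: B@(3,0) -> caps B=0 W=0
Move 2: W@(1,2) -> caps B=0 W=0
Move 3: B@(1,1) -> caps B=0 W=0
Move 4: W@(0,3) -> caps B=0 W=0
Move 5: B@(3,3) -> caps B=0 W=0
Move 6: W@(0,1) -> caps B=0 W=0
Move 7: B@(2,3) -> caps B=0 W=0
Move 8: W@(2,1) -> caps B=0 W=0
Move 9: B@(0,0) -> caps B=0 W=0
Move 10: W@(1,0) -> caps B=0 W=2
Move 11: B@(2,2) -> caps B=0 W=2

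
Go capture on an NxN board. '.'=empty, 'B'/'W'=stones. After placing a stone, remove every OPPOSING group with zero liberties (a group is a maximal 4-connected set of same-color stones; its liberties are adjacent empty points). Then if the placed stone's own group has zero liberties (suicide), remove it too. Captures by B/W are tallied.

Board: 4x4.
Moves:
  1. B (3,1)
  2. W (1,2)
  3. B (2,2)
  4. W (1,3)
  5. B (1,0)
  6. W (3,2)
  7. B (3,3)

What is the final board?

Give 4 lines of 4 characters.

Answer: ....
B.WW
..B.
.B.B

Derivation:
Move 1: B@(3,1) -> caps B=0 W=0
Move 2: W@(1,2) -> caps B=0 W=0
Move 3: B@(2,2) -> caps B=0 W=0
Move 4: W@(1,3) -> caps B=0 W=0
Move 5: B@(1,0) -> caps B=0 W=0
Move 6: W@(3,2) -> caps B=0 W=0
Move 7: B@(3,3) -> caps B=1 W=0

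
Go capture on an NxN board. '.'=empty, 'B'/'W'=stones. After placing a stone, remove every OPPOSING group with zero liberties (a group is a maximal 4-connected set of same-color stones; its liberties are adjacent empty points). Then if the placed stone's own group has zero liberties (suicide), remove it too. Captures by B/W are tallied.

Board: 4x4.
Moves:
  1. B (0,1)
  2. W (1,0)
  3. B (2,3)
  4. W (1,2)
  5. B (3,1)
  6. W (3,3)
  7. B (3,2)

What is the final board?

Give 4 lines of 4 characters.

Answer: .B..
W.W.
...B
.BB.

Derivation:
Move 1: B@(0,1) -> caps B=0 W=0
Move 2: W@(1,0) -> caps B=0 W=0
Move 3: B@(2,3) -> caps B=0 W=0
Move 4: W@(1,2) -> caps B=0 W=0
Move 5: B@(3,1) -> caps B=0 W=0
Move 6: W@(3,3) -> caps B=0 W=0
Move 7: B@(3,2) -> caps B=1 W=0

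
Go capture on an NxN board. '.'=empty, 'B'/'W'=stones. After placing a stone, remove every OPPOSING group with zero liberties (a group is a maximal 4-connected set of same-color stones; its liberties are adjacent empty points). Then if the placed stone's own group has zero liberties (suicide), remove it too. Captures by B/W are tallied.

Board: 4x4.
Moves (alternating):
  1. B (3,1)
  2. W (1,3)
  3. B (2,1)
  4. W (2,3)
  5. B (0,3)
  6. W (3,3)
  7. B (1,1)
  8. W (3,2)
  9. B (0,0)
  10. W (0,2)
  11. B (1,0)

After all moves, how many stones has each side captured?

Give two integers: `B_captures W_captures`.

Move 1: B@(3,1) -> caps B=0 W=0
Move 2: W@(1,3) -> caps B=0 W=0
Move 3: B@(2,1) -> caps B=0 W=0
Move 4: W@(2,3) -> caps B=0 W=0
Move 5: B@(0,3) -> caps B=0 W=0
Move 6: W@(3,3) -> caps B=0 W=0
Move 7: B@(1,1) -> caps B=0 W=0
Move 8: W@(3,2) -> caps B=0 W=0
Move 9: B@(0,0) -> caps B=0 W=0
Move 10: W@(0,2) -> caps B=0 W=1
Move 11: B@(1,0) -> caps B=0 W=1

Answer: 0 1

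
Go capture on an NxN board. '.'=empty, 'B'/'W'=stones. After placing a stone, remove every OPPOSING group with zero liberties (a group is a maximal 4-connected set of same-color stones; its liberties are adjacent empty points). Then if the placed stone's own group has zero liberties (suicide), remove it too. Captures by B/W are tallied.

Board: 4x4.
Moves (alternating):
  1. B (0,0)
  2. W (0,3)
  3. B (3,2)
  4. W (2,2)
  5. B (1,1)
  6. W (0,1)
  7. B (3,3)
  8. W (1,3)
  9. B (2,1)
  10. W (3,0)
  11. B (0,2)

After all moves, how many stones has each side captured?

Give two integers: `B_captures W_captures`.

Move 1: B@(0,0) -> caps B=0 W=0
Move 2: W@(0,3) -> caps B=0 W=0
Move 3: B@(3,2) -> caps B=0 W=0
Move 4: W@(2,2) -> caps B=0 W=0
Move 5: B@(1,1) -> caps B=0 W=0
Move 6: W@(0,1) -> caps B=0 W=0
Move 7: B@(3,3) -> caps B=0 W=0
Move 8: W@(1,3) -> caps B=0 W=0
Move 9: B@(2,1) -> caps B=0 W=0
Move 10: W@(3,0) -> caps B=0 W=0
Move 11: B@(0,2) -> caps B=1 W=0

Answer: 1 0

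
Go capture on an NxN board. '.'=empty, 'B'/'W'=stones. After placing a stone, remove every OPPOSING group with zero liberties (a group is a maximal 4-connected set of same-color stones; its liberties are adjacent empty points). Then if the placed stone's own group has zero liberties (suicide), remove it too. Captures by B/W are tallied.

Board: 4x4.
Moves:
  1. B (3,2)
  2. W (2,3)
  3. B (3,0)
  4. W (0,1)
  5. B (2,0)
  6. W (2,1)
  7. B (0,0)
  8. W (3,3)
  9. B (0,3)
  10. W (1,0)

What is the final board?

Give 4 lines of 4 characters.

Move 1: B@(3,2) -> caps B=0 W=0
Move 2: W@(2,3) -> caps B=0 W=0
Move 3: B@(3,0) -> caps B=0 W=0
Move 4: W@(0,1) -> caps B=0 W=0
Move 5: B@(2,0) -> caps B=0 W=0
Move 6: W@(2,1) -> caps B=0 W=0
Move 7: B@(0,0) -> caps B=0 W=0
Move 8: W@(3,3) -> caps B=0 W=0
Move 9: B@(0,3) -> caps B=0 W=0
Move 10: W@(1,0) -> caps B=0 W=1

Answer: .W.B
W...
BW.W
B.BW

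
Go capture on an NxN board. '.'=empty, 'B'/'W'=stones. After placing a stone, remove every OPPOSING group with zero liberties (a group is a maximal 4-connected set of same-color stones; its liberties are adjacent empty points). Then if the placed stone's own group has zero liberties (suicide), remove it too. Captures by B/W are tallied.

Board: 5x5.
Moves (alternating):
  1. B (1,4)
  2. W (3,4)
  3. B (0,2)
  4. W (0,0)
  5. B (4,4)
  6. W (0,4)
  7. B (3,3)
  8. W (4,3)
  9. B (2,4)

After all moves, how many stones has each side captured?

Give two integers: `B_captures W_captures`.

Answer: 0 1

Derivation:
Move 1: B@(1,4) -> caps B=0 W=0
Move 2: W@(3,4) -> caps B=0 W=0
Move 3: B@(0,2) -> caps B=0 W=0
Move 4: W@(0,0) -> caps B=0 W=0
Move 5: B@(4,4) -> caps B=0 W=0
Move 6: W@(0,4) -> caps B=0 W=0
Move 7: B@(3,3) -> caps B=0 W=0
Move 8: W@(4,3) -> caps B=0 W=1
Move 9: B@(2,4) -> caps B=0 W=1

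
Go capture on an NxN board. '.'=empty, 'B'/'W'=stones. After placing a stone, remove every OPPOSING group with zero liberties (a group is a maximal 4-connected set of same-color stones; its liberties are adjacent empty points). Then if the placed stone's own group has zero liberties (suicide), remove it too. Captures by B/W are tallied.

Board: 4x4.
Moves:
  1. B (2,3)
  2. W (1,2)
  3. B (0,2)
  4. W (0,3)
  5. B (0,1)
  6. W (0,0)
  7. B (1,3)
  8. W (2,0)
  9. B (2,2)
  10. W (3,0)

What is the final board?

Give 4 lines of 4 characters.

Answer: WBB.
..WB
W.BB
W...

Derivation:
Move 1: B@(2,3) -> caps B=0 W=0
Move 2: W@(1,2) -> caps B=0 W=0
Move 3: B@(0,2) -> caps B=0 W=0
Move 4: W@(0,3) -> caps B=0 W=0
Move 5: B@(0,1) -> caps B=0 W=0
Move 6: W@(0,0) -> caps B=0 W=0
Move 7: B@(1,3) -> caps B=1 W=0
Move 8: W@(2,0) -> caps B=1 W=0
Move 9: B@(2,2) -> caps B=1 W=0
Move 10: W@(3,0) -> caps B=1 W=0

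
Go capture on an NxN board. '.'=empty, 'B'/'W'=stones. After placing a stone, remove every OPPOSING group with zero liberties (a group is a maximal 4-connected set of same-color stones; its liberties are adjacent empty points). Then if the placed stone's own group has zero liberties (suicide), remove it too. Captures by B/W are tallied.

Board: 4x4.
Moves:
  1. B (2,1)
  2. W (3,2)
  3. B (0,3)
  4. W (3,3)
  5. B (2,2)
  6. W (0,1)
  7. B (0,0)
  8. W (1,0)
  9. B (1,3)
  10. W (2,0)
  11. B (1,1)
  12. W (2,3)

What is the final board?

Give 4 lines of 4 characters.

Move 1: B@(2,1) -> caps B=0 W=0
Move 2: W@(3,2) -> caps B=0 W=0
Move 3: B@(0,3) -> caps B=0 W=0
Move 4: W@(3,3) -> caps B=0 W=0
Move 5: B@(2,2) -> caps B=0 W=0
Move 6: W@(0,1) -> caps B=0 W=0
Move 7: B@(0,0) -> caps B=0 W=0
Move 8: W@(1,0) -> caps B=0 W=1
Move 9: B@(1,3) -> caps B=0 W=1
Move 10: W@(2,0) -> caps B=0 W=1
Move 11: B@(1,1) -> caps B=0 W=1
Move 12: W@(2,3) -> caps B=0 W=1

Answer: .W.B
WB.B
WBBW
..WW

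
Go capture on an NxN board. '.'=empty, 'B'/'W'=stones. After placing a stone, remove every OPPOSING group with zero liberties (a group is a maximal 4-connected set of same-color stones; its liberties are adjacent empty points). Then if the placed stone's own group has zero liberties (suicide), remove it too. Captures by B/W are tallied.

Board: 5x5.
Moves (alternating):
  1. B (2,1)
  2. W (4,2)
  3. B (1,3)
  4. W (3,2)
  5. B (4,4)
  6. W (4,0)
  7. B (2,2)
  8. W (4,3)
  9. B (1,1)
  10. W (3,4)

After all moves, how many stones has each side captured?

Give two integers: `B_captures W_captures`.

Answer: 0 1

Derivation:
Move 1: B@(2,1) -> caps B=0 W=0
Move 2: W@(4,2) -> caps B=0 W=0
Move 3: B@(1,3) -> caps B=0 W=0
Move 4: W@(3,2) -> caps B=0 W=0
Move 5: B@(4,4) -> caps B=0 W=0
Move 6: W@(4,0) -> caps B=0 W=0
Move 7: B@(2,2) -> caps B=0 W=0
Move 8: W@(4,3) -> caps B=0 W=0
Move 9: B@(1,1) -> caps B=0 W=0
Move 10: W@(3,4) -> caps B=0 W=1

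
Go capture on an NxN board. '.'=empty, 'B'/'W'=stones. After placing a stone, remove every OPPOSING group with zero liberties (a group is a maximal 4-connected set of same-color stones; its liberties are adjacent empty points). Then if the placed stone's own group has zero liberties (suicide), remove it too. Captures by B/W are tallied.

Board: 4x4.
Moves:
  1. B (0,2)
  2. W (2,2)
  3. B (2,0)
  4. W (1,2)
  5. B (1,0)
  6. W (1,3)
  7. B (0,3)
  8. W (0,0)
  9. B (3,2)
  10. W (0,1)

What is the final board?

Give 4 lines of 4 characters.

Answer: WW..
B.WW
B.W.
..B.

Derivation:
Move 1: B@(0,2) -> caps B=0 W=0
Move 2: W@(2,2) -> caps B=0 W=0
Move 3: B@(2,0) -> caps B=0 W=0
Move 4: W@(1,2) -> caps B=0 W=0
Move 5: B@(1,0) -> caps B=0 W=0
Move 6: W@(1,3) -> caps B=0 W=0
Move 7: B@(0,3) -> caps B=0 W=0
Move 8: W@(0,0) -> caps B=0 W=0
Move 9: B@(3,2) -> caps B=0 W=0
Move 10: W@(0,1) -> caps B=0 W=2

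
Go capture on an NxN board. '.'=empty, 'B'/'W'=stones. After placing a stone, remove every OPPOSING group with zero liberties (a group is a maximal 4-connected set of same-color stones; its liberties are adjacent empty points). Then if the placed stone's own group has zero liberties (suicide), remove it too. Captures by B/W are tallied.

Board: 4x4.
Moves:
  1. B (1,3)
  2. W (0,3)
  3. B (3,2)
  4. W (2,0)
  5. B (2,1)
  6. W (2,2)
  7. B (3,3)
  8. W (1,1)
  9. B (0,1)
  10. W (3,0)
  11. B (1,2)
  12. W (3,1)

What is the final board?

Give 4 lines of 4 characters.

Answer: .B.W
.WBB
W.W.
WWBB

Derivation:
Move 1: B@(1,3) -> caps B=0 W=0
Move 2: W@(0,3) -> caps B=0 W=0
Move 3: B@(3,2) -> caps B=0 W=0
Move 4: W@(2,0) -> caps B=0 W=0
Move 5: B@(2,1) -> caps B=0 W=0
Move 6: W@(2,2) -> caps B=0 W=0
Move 7: B@(3,3) -> caps B=0 W=0
Move 8: W@(1,1) -> caps B=0 W=0
Move 9: B@(0,1) -> caps B=0 W=0
Move 10: W@(3,0) -> caps B=0 W=0
Move 11: B@(1,2) -> caps B=0 W=0
Move 12: W@(3,1) -> caps B=0 W=1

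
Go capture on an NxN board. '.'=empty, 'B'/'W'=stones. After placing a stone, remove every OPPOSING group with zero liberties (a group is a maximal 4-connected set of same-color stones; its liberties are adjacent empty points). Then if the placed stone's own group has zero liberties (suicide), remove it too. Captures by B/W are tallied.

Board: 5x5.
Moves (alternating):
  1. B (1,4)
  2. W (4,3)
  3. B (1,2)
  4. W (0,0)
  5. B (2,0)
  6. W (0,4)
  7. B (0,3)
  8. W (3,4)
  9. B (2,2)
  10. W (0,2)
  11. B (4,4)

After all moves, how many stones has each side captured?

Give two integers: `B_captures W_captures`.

Answer: 1 0

Derivation:
Move 1: B@(1,4) -> caps B=0 W=0
Move 2: W@(4,3) -> caps B=0 W=0
Move 3: B@(1,2) -> caps B=0 W=0
Move 4: W@(0,0) -> caps B=0 W=0
Move 5: B@(2,0) -> caps B=0 W=0
Move 6: W@(0,4) -> caps B=0 W=0
Move 7: B@(0,3) -> caps B=1 W=0
Move 8: W@(3,4) -> caps B=1 W=0
Move 9: B@(2,2) -> caps B=1 W=0
Move 10: W@(0,2) -> caps B=1 W=0
Move 11: B@(4,4) -> caps B=1 W=0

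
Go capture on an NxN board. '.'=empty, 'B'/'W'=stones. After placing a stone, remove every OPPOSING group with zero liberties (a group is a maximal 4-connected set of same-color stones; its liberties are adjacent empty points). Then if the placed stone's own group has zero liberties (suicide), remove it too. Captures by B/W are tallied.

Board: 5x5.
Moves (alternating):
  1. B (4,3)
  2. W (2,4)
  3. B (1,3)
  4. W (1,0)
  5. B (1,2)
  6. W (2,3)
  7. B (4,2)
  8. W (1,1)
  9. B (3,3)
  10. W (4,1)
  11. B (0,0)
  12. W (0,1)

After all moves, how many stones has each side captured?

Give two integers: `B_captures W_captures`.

Answer: 0 1

Derivation:
Move 1: B@(4,3) -> caps B=0 W=0
Move 2: W@(2,4) -> caps B=0 W=0
Move 3: B@(1,3) -> caps B=0 W=0
Move 4: W@(1,0) -> caps B=0 W=0
Move 5: B@(1,2) -> caps B=0 W=0
Move 6: W@(2,3) -> caps B=0 W=0
Move 7: B@(4,2) -> caps B=0 W=0
Move 8: W@(1,1) -> caps B=0 W=0
Move 9: B@(3,3) -> caps B=0 W=0
Move 10: W@(4,1) -> caps B=0 W=0
Move 11: B@(0,0) -> caps B=0 W=0
Move 12: W@(0,1) -> caps B=0 W=1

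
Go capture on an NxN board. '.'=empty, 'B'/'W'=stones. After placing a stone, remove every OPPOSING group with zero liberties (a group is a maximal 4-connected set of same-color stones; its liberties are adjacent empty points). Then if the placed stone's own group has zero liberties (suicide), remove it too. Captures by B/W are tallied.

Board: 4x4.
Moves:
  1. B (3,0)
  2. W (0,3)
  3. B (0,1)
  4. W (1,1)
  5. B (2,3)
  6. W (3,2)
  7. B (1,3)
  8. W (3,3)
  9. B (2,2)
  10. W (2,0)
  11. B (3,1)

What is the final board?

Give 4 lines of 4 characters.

Move 1: B@(3,0) -> caps B=0 W=0
Move 2: W@(0,3) -> caps B=0 W=0
Move 3: B@(0,1) -> caps B=0 W=0
Move 4: W@(1,1) -> caps B=0 W=0
Move 5: B@(2,3) -> caps B=0 W=0
Move 6: W@(3,2) -> caps B=0 W=0
Move 7: B@(1,3) -> caps B=0 W=0
Move 8: W@(3,3) -> caps B=0 W=0
Move 9: B@(2,2) -> caps B=0 W=0
Move 10: W@(2,0) -> caps B=0 W=0
Move 11: B@(3,1) -> caps B=2 W=0

Answer: .B.W
.W.B
W.BB
BB..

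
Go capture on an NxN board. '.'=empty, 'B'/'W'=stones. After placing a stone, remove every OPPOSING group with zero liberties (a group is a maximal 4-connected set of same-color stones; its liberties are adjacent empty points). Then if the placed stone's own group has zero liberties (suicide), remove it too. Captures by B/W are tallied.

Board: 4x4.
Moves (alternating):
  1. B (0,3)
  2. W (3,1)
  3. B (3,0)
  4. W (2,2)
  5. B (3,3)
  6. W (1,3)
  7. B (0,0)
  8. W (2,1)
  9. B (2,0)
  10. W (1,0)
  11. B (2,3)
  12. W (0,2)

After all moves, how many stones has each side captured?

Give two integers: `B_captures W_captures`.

Answer: 0 3

Derivation:
Move 1: B@(0,3) -> caps B=0 W=0
Move 2: W@(3,1) -> caps B=0 W=0
Move 3: B@(3,0) -> caps B=0 W=0
Move 4: W@(2,2) -> caps B=0 W=0
Move 5: B@(3,3) -> caps B=0 W=0
Move 6: W@(1,3) -> caps B=0 W=0
Move 7: B@(0,0) -> caps B=0 W=0
Move 8: W@(2,1) -> caps B=0 W=0
Move 9: B@(2,0) -> caps B=0 W=0
Move 10: W@(1,0) -> caps B=0 W=2
Move 11: B@(2,3) -> caps B=0 W=2
Move 12: W@(0,2) -> caps B=0 W=3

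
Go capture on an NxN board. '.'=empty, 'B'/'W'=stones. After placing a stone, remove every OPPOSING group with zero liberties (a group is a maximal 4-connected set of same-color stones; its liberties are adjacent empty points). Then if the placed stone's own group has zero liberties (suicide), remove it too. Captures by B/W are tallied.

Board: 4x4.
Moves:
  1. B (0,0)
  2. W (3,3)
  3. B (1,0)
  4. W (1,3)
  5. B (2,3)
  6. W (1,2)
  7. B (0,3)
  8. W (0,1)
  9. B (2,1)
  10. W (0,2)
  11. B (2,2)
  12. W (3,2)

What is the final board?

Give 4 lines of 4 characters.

Answer: BWW.
B.WW
.BBB
..WW

Derivation:
Move 1: B@(0,0) -> caps B=0 W=0
Move 2: W@(3,3) -> caps B=0 W=0
Move 3: B@(1,0) -> caps B=0 W=0
Move 4: W@(1,3) -> caps B=0 W=0
Move 5: B@(2,3) -> caps B=0 W=0
Move 6: W@(1,2) -> caps B=0 W=0
Move 7: B@(0,3) -> caps B=0 W=0
Move 8: W@(0,1) -> caps B=0 W=0
Move 9: B@(2,1) -> caps B=0 W=0
Move 10: W@(0,2) -> caps B=0 W=1
Move 11: B@(2,2) -> caps B=0 W=1
Move 12: W@(3,2) -> caps B=0 W=1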